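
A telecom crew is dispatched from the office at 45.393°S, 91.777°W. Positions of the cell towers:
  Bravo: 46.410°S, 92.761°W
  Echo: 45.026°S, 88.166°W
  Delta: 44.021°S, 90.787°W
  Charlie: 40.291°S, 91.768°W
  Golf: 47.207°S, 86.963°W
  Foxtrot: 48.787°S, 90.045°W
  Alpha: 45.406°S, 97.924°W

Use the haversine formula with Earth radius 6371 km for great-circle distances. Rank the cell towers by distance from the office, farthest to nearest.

Charlie, Alpha, Golf, Foxtrot, Echo, Delta, Bravo

Distance from the office at 45.393°S, 91.777°W to each:
Charlie 40.291°S, 91.768°W: 567.3 km
Alpha 45.406°S, 97.924°W: 479.8 km
Golf 47.207°S, 86.963°W: 421.1 km
Foxtrot 48.787°S, 90.045°W: 399.5 km
Echo 45.026°S, 88.166°W: 285.8 km
Delta 44.021°S, 90.787°W: 171.4 km
Bravo 46.410°S, 92.761°W: 136.3 km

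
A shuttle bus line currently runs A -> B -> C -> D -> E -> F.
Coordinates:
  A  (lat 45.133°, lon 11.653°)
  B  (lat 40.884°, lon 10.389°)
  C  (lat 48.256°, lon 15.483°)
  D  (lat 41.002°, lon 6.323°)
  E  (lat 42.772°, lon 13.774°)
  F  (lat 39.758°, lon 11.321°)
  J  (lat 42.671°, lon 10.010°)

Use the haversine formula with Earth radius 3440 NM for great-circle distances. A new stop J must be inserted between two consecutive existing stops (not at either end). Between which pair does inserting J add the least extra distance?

between D and E

Added distance for inserting J between each consecutive pair:
A–B: 11.6 NM
B–C: 22.2 NM
C–D: 14.9 NM
D–E: 9.6 NM
E–F: 138.6 NM
Smallest added distance is 9.6 NM, inserting between D and E.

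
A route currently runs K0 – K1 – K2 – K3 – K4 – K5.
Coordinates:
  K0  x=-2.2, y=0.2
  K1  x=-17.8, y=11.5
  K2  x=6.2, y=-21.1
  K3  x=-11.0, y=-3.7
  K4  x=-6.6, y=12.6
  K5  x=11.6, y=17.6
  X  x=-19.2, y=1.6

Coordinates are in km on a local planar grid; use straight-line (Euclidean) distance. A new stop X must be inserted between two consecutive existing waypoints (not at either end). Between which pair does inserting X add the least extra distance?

between K1 and K2

Added distance for inserting X between each consecutive pair:
K0–K1: 7.8 km
K1–K2: 3.6 km
K2–K3: 19.4 km
K3–K4: 9.6 km
K4–K5: 32.6 km
Smallest added distance is 3.6 km, inserting between K1 and K2.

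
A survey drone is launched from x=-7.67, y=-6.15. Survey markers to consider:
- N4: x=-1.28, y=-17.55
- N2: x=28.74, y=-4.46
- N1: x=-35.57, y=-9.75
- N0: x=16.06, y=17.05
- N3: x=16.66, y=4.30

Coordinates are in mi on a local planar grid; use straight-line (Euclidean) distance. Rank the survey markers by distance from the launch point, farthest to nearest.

N2, N0, N1, N3, N4

Distances from the launch point:
N2 x=28.74, y=-4.46: 36.4 mi
N0 x=16.06, y=17.05: 33.2 mi
N1 x=-35.57, y=-9.75: 28.1 mi
N3 x=16.66, y=4.30: 26.5 mi
N4 x=-1.28, y=-17.55: 13.1 mi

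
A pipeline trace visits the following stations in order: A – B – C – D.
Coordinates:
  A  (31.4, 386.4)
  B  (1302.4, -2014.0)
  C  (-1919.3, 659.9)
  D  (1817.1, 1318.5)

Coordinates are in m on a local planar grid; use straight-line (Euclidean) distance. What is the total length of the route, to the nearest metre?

10697 m

Leg distances:
A→B: 2716.1 m  (cumulative 2716.1 m)
B→C: 4186.8 m  (cumulative 6902.9 m)
C→D: 3794.0 m  (cumulative 10696.9 m)
Total route length ≈ 10697 m.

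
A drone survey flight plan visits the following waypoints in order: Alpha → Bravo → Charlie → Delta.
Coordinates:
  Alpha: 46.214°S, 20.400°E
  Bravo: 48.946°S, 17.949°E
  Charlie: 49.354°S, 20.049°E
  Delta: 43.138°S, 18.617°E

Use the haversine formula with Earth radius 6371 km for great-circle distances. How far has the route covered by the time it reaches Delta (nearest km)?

Leg distances:
Alpha→Bravo: 355.0 km  (cumulative 355.0 km)
Bravo→Charlie: 159.3 km  (cumulative 514.4 km)
Charlie→Delta: 699.9 km  (cumulative 1214.2 km)
Cumulative distance at Delta ≈ 1214 km.

1214 km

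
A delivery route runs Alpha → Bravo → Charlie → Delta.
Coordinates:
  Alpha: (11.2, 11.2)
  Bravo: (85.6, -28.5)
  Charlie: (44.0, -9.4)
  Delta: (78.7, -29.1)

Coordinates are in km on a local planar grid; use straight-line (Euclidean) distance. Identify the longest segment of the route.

Alpha–Bravo

Leg distances:
Alpha→Bravo: 84.3 km
Bravo→Charlie: 45.8 km
Charlie→Delta: 39.9 km
The longest leg is Alpha–Bravo at 84.3 km.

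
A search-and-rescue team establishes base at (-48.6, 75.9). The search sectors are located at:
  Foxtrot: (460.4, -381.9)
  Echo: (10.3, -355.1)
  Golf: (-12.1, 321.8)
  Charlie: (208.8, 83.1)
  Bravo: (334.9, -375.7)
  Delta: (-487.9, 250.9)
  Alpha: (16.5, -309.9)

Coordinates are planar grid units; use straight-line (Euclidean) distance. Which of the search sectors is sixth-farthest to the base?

Charlie

Distance to each, sorted:
Foxtrot: 684.6
Bravo: 592.5
Delta: 472.9
Echo: 435.0
Alpha: 391.3
Charlie: 257.5
Golf: 248.6
The sixth-farthest is Charlie at 257.5.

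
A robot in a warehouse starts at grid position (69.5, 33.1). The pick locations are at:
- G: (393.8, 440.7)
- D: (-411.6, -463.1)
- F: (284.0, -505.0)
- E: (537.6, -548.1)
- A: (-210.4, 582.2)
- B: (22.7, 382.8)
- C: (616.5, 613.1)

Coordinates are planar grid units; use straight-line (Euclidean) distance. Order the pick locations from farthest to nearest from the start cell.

C, E, D, A, F, G, B

Computing each straight-line distance from (69.5, 33.1):
C (616.5, 613.1): 797.3
E (537.6, -548.1): 746.3
D (-411.6, -463.1): 691.1
A (-210.4, 582.2): 616.3
F (284.0, -505.0): 579.3
G (393.8, 440.7): 520.9
B (22.7, 382.8): 352.8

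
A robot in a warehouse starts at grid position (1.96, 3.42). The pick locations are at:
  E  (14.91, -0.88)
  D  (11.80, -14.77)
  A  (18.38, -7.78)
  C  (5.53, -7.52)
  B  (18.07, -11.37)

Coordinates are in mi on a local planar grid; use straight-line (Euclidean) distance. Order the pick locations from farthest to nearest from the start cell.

Distances from the start cell:
B (18.07, -11.37): 21.9 mi
D (11.80, -14.77): 20.7 mi
A (18.38, -7.78): 19.9 mi
E (14.91, -0.88): 13.6 mi
C (5.53, -7.52): 11.5 mi

B, D, A, E, C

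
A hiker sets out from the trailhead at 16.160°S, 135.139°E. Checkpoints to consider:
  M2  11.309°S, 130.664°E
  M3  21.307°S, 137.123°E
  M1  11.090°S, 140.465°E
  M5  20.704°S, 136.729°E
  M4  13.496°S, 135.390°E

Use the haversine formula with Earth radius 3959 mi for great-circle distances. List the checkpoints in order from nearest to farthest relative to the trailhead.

Distance from the trailhead at 16.160°S, 135.139°E to each:
M4 13.496°S, 135.390°E: 184.8 mi
M5 20.704°S, 136.729°E: 330.8 mi
M3 21.307°S, 137.123°E: 378.6 mi
M2 11.309°S, 130.664°E: 450.0 mi
M1 11.090°S, 140.465°E: 500.5 mi

M4, M5, M3, M2, M1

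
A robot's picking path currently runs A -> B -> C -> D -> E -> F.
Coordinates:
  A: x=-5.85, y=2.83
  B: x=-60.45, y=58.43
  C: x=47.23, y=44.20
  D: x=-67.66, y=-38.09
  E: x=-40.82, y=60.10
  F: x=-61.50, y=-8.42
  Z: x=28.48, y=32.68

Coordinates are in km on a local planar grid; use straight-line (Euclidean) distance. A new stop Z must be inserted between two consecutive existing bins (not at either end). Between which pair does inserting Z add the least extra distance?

Added distance for inserting Z between each consecutive pair:
A–B: 60.1 km
B–C: 6.0 km
C–D: 0.1 km
D–E: 92.1 km
E–F: 101.9 km
Smallest added distance is 0.1 km, inserting between C and D.

between C and D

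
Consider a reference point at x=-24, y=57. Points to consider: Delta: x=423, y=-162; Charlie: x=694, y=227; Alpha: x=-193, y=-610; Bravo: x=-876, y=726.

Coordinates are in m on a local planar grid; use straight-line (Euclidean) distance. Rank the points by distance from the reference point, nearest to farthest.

Distances from the reference point:
Delta x=423, y=-162: 497.8 m
Alpha x=-193, y=-610: 688.1 m
Charlie x=694, y=227: 737.9 m
Bravo x=-876, y=726: 1083.3 m

Delta, Alpha, Charlie, Bravo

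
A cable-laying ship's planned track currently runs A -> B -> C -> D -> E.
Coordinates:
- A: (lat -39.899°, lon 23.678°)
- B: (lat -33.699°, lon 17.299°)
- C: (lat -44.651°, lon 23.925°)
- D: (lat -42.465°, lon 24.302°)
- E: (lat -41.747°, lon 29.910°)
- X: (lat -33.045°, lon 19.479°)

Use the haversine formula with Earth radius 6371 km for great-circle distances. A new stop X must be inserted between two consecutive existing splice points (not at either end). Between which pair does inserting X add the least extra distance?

Added distance for inserting X between each consecutive pair:
A–B: 171.7 km
B–C: 217.3 km
C–D: 2230.7 km
D–E: 1994.3 km
Smallest added distance is 171.7 km, inserting between A and B.

between A and B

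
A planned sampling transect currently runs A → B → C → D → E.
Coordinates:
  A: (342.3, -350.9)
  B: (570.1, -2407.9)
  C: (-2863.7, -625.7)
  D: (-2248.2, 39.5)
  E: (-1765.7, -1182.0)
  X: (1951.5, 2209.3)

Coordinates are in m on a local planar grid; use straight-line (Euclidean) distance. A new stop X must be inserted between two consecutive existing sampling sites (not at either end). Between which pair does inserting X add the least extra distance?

between A and B

Added distance for inserting X between each consecutive pair:
A–B: 5773.8 m
B–C: 6538.5 m
C–D: 9408.6 m
D–E: 8445.5 m
Smallest added distance is 5773.8 m, inserting between A and B.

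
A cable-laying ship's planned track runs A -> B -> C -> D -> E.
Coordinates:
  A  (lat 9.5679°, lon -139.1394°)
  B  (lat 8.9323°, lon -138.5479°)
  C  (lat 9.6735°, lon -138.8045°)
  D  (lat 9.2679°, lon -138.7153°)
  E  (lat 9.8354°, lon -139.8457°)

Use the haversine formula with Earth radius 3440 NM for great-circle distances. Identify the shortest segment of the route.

Leg distances:
A→B: 51.8 NM
B→C: 47.0 NM
C→D: 24.9 NM
D→E: 75.1 NM
The shortest leg is C–D at 24.9 NM.

C–D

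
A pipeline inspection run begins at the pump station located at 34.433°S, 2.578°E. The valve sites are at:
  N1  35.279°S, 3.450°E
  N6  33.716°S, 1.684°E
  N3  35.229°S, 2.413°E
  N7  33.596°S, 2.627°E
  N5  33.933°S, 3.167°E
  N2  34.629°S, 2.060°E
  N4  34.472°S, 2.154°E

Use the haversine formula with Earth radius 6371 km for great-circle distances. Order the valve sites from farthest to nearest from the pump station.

Computing each great-circle distance from 34.433°S, 2.578°E:
N1 35.279°S, 3.450°E: 123.2 km
N6 33.716°S, 1.684°E: 114.6 km
N7 33.596°S, 2.627°E: 93.2 km
N3 35.229°S, 2.413°E: 89.8 km
N5 33.933°S, 3.167°E: 77.6 km
N2 34.629°S, 2.060°E: 52.2 km
N4 34.472°S, 2.154°E: 39.1 km

N1, N6, N7, N3, N5, N2, N4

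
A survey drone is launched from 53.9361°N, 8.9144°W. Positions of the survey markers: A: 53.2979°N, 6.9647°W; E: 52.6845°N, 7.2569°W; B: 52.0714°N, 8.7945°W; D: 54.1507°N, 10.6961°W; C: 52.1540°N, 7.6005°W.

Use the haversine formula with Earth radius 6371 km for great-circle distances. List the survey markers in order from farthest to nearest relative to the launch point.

Computing each great-circle distance from 53.9361°N, 8.9144°W:
C 52.1540°N, 7.6005°W: 216.7 km
B 52.0714°N, 8.7945°W: 207.5 km
E 52.6845°N, 7.2569°W: 177.5 km
A 53.2979°N, 6.9647°W: 146.9 km
D 54.1507°N, 10.6961°W: 118.7 km

C, B, E, A, D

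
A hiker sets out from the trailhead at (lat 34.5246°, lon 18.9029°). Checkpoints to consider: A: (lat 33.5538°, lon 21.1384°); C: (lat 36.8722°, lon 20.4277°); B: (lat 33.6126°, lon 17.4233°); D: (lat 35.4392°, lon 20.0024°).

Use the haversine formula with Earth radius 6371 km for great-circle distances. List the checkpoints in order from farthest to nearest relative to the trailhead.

C, A, B, D

Distances from the trailhead:
C (lat 36.8722°, lon 20.4277°): 295.1 km
A (lat 33.5538°, lon 21.1384°): 232.5 km
B (lat 33.6126°, lon 17.4233°): 169.9 km
D (lat 35.4392°, lon 20.0024°): 142.7 km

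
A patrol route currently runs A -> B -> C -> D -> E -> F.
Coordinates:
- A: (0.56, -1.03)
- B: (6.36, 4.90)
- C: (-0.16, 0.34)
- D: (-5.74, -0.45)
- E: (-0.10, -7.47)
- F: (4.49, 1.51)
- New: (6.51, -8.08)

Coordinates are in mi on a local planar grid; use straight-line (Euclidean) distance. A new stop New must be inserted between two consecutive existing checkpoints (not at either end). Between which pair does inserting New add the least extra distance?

Added distance for inserting New between each consecutive pair:
A–B: 13.9 mi
B–C: 15.8 mi
C–D: 19.5 mi
D–E: 12.1 mi
E–F: 6.4 mi
Smallest added distance is 6.4 mi, inserting between E and F.

between E and F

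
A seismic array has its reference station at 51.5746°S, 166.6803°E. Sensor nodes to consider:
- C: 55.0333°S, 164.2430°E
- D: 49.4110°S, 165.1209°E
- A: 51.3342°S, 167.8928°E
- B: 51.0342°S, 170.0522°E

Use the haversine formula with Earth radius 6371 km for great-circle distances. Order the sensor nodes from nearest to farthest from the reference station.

A, B, D, C

Distance from the reference station at 51.5746°S, 166.6803°E to each:
A 51.3342°S, 167.8928°E: 88.2 km
B 51.0342°S, 170.0522°E: 242.0 km
D 49.4110°S, 165.1209°E: 264.7 km
C 55.0333°S, 164.2430°E: 417.2 km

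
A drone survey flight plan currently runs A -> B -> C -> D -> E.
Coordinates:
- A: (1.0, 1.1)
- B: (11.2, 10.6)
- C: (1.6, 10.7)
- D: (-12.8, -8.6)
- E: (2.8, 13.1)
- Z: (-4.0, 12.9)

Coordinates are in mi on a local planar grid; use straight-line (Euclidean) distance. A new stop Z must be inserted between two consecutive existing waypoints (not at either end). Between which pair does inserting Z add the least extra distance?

Added distance for inserting Z between each consecutive pair:
A–B: 14.2 mi
B–C: 11.8 mi
C–D: 5.2 mi
D–E: 3.3 mi
Smallest added distance is 3.3 mi, inserting between D and E.

between D and E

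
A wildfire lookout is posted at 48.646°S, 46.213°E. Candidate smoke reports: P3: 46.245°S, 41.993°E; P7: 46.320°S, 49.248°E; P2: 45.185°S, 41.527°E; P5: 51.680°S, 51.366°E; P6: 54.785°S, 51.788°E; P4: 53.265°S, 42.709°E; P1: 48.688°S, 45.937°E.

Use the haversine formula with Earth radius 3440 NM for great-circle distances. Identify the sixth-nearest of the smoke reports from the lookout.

Distances from the lookout (48.646°S, 46.213°E):
P1: 11.2 NM
P7: 186.2 NM
P3: 223.9 NM
P5: 269.1 NM
P2: 282.9 NM
P4: 307.3 NM
P6: 422.6 NM
The sixth-nearest is P4 at 307.3 NM.

P4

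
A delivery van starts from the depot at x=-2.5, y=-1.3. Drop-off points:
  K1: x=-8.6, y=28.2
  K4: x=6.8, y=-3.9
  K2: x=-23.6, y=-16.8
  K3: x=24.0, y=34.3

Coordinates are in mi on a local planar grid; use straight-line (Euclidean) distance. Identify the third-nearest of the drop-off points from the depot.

Distances from the depot (x=-2.5, y=-1.3):
K4: 9.7 mi
K2: 26.2 mi
K1: 30.1 mi
K3: 44.4 mi
The third-nearest is K1 at 30.1 mi.

K1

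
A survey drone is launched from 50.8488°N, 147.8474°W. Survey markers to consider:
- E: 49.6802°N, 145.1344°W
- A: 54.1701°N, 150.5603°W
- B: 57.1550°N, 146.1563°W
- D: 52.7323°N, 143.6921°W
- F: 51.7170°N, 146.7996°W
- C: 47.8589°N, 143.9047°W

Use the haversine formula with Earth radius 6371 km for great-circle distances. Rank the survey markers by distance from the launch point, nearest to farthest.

F, E, D, A, C, B

Distances from the launch point:
F 51.7170°N, 146.7996°W: 121.0 km
E 49.6802°N, 145.1344°W: 232.5 km
D 52.7323°N, 143.6921°W: 354.2 km
A 54.1701°N, 150.5603°W: 412.4 km
C 47.8589°N, 143.9047°W: 438.1 km
B 57.1550°N, 146.1563°W: 709.8 km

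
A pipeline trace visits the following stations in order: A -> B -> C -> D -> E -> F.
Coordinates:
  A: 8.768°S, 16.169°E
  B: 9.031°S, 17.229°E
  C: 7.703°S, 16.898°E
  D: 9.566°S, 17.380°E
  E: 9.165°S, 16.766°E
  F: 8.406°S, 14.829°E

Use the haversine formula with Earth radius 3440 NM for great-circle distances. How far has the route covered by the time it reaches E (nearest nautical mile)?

306 NM

Leg distances:
A→B: 64.8 NM  (cumulative 64.8 NM)
B→C: 82.1 NM  (cumulative 146.9 NM)
C→D: 115.5 NM  (cumulative 262.4 NM)
D→E: 43.6 NM  (cumulative 306.0 NM)
Cumulative distance at E ≈ 306 NM.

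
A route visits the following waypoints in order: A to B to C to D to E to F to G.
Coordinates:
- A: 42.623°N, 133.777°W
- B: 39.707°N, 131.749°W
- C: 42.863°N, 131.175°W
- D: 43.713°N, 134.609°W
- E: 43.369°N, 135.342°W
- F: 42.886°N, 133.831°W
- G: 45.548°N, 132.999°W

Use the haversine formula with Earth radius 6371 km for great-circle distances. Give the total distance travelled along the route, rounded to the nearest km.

Leg distances:
A→B: 366.0 km  (cumulative 366.0 km)
B→C: 354.2 km  (cumulative 720.2 km)
C→D: 293.6 km  (cumulative 1013.7 km)
D→E: 70.4 km  (cumulative 1084.1 km)
E→F: 133.9 km  (cumulative 1218.0 km)
F→G: 303.3 km  (cumulative 1521.3 km)
Total route length ≈ 1521 km.

1521 km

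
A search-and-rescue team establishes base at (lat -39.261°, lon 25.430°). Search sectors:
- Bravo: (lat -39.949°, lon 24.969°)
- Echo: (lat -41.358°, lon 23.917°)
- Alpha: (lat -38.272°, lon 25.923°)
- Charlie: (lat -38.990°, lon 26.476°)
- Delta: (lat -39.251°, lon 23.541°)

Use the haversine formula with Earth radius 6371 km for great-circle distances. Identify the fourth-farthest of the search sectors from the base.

Charlie

Distance to each, sorted:
Echo: 266.1 km
Delta: 162.6 km
Alpha: 118.0 km
Charlie: 95.1 km
Bravo: 86.1 km
The fourth-farthest is Charlie at 95.1 km.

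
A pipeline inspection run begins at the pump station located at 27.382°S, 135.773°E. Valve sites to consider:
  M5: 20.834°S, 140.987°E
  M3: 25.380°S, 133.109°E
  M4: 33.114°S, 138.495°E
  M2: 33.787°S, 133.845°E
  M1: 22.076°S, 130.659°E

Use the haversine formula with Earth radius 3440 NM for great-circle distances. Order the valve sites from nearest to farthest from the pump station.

Computing each great-circle distance from 27.382°S, 135.773°E:
M3 25.380°S, 133.109°E: 187.0 NM
M4 33.114°S, 138.495°E: 371.9 NM
M2 33.787°S, 133.845°E: 397.2 NM
M1 22.076°S, 130.659°E: 423.3 NM
M5 20.834°S, 140.987°E: 485.9 NM

M3, M4, M2, M1, M5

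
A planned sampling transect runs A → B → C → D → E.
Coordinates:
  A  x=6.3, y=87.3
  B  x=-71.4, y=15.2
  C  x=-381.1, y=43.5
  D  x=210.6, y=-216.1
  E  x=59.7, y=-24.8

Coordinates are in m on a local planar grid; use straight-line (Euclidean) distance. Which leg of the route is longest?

C–D

Leg distances:
A→B: 106.0 m
B→C: 311.0 m
C→D: 646.1 m
D→E: 243.7 m
The longest leg is C–D at 646.1 m.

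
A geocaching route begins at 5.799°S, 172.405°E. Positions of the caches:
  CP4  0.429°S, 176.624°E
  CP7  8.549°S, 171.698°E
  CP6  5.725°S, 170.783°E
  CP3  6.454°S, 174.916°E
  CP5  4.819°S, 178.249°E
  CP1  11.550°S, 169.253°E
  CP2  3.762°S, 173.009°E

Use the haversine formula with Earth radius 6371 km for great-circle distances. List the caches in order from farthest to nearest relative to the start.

Distances from the start:
CP4 0.429°S, 176.624°E: 758.8 km
CP1 11.550°S, 169.253°E: 727.2 km
CP5 4.819°S, 178.249°E: 656.1 km
CP7 8.549°S, 171.698°E: 315.6 km
CP3 6.454°S, 174.916°E: 287.0 km
CP2 3.762°S, 173.009°E: 236.2 km
CP6 5.725°S, 170.783°E: 179.6 km

CP4, CP1, CP5, CP7, CP3, CP2, CP6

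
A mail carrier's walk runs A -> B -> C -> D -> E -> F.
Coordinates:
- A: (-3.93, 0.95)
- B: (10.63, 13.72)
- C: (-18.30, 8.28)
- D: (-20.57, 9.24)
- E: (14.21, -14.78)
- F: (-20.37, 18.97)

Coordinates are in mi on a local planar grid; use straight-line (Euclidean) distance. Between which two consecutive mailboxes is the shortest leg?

Leg distances:
A→B: 19.4 mi
B→C: 29.4 mi
C→D: 2.5 mi
D→E: 42.3 mi
E→F: 48.3 mi
The shortest leg is C–D at 2.5 mi.

C–D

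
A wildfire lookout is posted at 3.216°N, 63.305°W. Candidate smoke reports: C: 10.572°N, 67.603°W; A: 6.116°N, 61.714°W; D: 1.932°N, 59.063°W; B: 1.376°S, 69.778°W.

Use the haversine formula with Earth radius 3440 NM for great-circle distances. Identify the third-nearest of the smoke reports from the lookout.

B

Distances from the lookout (3.216°N, 63.305°W):
A: 198.4 NM
D: 265.8 NM
B: 476.4 NM
C: 510.5 NM
The third-nearest is B at 476.4 NM.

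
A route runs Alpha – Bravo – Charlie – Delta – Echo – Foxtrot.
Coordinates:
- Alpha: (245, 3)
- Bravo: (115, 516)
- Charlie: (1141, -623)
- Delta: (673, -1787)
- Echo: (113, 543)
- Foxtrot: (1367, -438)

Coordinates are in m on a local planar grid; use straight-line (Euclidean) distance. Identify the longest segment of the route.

Leg distances:
Alpha→Bravo: 529.2 m
Bravo→Charlie: 1533.0 m
Charlie→Delta: 1254.6 m
Delta→Echo: 2396.4 m
Echo→Foxtrot: 1592.1 m
The longest leg is Delta–Echo at 2396.4 m.

Delta–Echo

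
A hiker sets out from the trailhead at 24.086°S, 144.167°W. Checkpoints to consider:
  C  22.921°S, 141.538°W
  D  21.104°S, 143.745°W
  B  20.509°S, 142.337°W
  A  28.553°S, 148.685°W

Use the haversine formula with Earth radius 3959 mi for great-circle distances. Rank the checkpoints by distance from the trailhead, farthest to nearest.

Computing each great-circle distance from 24.086°S, 144.167°W:
A 28.553°S, 148.685°W: 416.5 mi
B 20.509°S, 142.337°W: 273.4 mi
D 21.104°S, 143.745°W: 207.8 mi
C 22.921°S, 141.538°W: 185.0 mi

A, B, D, C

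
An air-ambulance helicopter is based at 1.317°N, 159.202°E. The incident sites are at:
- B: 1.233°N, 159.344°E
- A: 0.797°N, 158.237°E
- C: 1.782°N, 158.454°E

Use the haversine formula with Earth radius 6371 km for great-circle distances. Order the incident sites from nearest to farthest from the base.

B, C, A

Distance from the base at 1.317°N, 159.202°E to each:
B 1.233°N, 159.344°E: 18.3 km
C 1.782°N, 158.454°E: 97.9 km
A 0.797°N, 158.237°E: 121.9 km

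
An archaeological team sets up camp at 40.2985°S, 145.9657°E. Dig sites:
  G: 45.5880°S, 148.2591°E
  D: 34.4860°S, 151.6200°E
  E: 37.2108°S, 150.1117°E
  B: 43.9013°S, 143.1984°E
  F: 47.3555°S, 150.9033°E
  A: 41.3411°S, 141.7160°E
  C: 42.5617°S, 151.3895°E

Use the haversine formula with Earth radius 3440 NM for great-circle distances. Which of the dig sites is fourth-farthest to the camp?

C

Distance to each, sorted:
F: 474.4 NM
D: 440.8 NM
G: 333.2 NM
C: 279.3 NM
E: 268.4 NM
B: 248.9 NM
A: 203.0 NM
The fourth-farthest is C at 279.3 NM.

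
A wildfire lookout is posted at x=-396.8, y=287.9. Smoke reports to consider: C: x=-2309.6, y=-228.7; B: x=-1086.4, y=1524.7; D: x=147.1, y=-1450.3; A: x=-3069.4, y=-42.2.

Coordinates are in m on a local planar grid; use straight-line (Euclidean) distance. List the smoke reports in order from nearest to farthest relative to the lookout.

B, D, C, A

Distances from the lookout:
B x=-1086.4, y=1524.7: 1416.1 m
D x=147.1, y=-1450.3: 1821.3 m
C x=-2309.6, y=-228.7: 1981.3 m
A x=-3069.4, y=-42.2: 2692.9 m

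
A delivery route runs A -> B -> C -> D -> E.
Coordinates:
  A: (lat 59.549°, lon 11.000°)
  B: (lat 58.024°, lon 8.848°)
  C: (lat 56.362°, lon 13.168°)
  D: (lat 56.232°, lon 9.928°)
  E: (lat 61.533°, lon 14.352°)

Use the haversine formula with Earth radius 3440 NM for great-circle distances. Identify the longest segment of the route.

Leg distances:
A→B: 113.4 NM
B→C: 172.3 NM
C→D: 108.2 NM
D→E: 346.4 NM
The longest leg is D–E at 346.4 NM.

D–E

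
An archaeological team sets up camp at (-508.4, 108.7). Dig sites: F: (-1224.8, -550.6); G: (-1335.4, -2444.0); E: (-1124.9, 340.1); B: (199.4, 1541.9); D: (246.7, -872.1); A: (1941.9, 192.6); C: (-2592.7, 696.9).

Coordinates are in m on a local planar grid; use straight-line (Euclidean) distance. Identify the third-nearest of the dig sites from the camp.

D

Distances from the camp ((-508.4, 108.7)):
E: 658.5 m
F: 973.6 m
D: 1237.8 m
B: 1598.5 m
C: 2165.7 m
A: 2451.7 m
G: 2683.3 m
The third-nearest is D at 1237.8 m.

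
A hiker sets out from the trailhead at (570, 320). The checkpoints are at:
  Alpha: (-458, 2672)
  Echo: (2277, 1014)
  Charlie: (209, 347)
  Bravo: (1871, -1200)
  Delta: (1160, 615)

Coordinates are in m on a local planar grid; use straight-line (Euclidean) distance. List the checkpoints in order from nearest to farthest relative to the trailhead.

Charlie, Delta, Echo, Bravo, Alpha

Computing each straight-line distance from (570, 320):
Charlie (209, 347): 362.0 m
Delta (1160, 615): 659.6 m
Echo (2277, 1014): 1842.7 m
Bravo (1871, -1200): 2000.8 m
Alpha (-458, 2672): 2566.8 m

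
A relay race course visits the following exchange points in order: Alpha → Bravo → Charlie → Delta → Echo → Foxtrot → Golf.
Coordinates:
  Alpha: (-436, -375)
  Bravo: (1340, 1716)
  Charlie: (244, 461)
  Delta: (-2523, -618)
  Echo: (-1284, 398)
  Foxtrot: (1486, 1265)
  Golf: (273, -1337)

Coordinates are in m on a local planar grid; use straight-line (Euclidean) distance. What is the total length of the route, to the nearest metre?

14755 m

Leg distances:
Alpha→Bravo: 2743.4 m  (cumulative 2743.4 m)
Bravo→Charlie: 1666.2 m  (cumulative 4409.6 m)
Charlie→Delta: 2969.9 m  (cumulative 7379.6 m)
Delta→Echo: 1602.3 m  (cumulative 8981.9 m)
Echo→Foxtrot: 2902.5 m  (cumulative 11884.4 m)
Foxtrot→Golf: 2870.8 m  (cumulative 14755.2 m)
Total route length ≈ 14755 m.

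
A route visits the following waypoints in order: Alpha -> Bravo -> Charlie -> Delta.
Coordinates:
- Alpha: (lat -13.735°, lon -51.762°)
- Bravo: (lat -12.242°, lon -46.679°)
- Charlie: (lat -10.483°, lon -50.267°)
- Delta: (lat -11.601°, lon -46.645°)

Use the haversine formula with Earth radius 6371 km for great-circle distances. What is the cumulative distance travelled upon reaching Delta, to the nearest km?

Leg distances:
Alpha→Bravo: 575.2 km  (cumulative 575.2 km)
Bravo→Charlie: 437.3 km  (cumulative 1012.5 km)
Charlie→Delta: 414.4 km  (cumulative 1426.9 km)
Cumulative distance at Delta ≈ 1427 km.

1427 km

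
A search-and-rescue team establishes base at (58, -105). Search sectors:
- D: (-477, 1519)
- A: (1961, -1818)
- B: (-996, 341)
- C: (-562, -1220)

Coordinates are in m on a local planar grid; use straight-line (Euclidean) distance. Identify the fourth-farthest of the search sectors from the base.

Distance to each, sorted:
A: 2560.4 m
D: 1709.9 m
C: 1275.8 m
B: 1144.5 m
The fourth-farthest is B at 1144.5 m.

B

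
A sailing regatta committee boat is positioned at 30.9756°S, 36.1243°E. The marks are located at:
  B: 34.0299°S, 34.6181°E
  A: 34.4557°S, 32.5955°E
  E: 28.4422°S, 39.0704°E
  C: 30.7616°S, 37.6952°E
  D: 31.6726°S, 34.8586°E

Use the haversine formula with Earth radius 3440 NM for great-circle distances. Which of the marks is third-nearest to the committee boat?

B

Distance to each, sorted:
D: 77.2 NM
C: 82.0 NM
B: 198.6 NM
E: 216.2 NM
A: 274.6 NM
The third-nearest is B at 198.6 NM.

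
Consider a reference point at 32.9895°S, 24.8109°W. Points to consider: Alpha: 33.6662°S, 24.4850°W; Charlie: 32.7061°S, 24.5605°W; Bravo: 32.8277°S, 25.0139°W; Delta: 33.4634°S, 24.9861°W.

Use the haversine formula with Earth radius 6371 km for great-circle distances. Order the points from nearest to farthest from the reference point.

Bravo, Charlie, Delta, Alpha

Distances from the reference point:
Bravo 32.8277°S, 25.0139°W: 26.1 km
Charlie 32.7061°S, 24.5605°W: 39.2 km
Delta 33.4634°S, 24.9861°W: 55.2 km
Alpha 33.6662°S, 24.4850°W: 81.1 km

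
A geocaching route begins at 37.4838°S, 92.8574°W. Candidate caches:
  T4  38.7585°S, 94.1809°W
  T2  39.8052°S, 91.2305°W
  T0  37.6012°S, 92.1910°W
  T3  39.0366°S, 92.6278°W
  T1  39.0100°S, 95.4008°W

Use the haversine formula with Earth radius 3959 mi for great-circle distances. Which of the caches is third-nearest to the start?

T4

Distance to each, sorted:
T0: 37.4 mi
T3: 108.0 mi
T4: 113.7 mi
T1: 173.7 mi
T2: 182.9 mi
The third-nearest is T4 at 113.7 mi.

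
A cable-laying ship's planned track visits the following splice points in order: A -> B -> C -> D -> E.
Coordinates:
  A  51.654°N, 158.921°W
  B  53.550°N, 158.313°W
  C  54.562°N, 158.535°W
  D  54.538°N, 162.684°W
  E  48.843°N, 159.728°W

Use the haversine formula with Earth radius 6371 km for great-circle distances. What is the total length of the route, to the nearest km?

1261 km

Leg distances:
A→B: 214.8 km  (cumulative 214.8 km)
B→C: 113.5 km  (cumulative 328.2 km)
C→D: 267.6 km  (cumulative 595.8 km)
D→E: 665.1 km  (cumulative 1260.9 km)
Total route length ≈ 1261 km.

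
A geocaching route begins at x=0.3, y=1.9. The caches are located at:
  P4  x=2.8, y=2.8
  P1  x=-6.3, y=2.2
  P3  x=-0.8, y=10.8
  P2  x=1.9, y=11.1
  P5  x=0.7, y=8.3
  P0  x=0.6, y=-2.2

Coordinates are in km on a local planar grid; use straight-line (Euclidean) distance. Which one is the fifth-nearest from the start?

Distances from the start (x=0.3, y=1.9):
P4: 2.7 km
P0: 4.1 km
P5: 6.4 km
P1: 6.6 km
P3: 9.0 km
P2: 9.3 km
The fifth-nearest is P3 at 9.0 km.

P3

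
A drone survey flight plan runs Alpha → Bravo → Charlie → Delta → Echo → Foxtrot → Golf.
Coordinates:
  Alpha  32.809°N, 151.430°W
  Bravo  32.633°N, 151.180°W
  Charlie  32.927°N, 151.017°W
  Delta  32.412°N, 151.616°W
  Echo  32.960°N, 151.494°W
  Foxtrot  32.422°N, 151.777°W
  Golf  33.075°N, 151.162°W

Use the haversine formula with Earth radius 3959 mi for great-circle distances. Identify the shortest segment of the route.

Leg distances:
Alpha→Bravo: 19.0 mi
Bravo→Charlie: 22.4 mi
Charlie→Delta: 49.8 mi
Delta→Echo: 38.5 mi
Echo→Foxtrot: 40.7 mi
Foxtrot→Golf: 57.6 mi
The shortest leg is Alpha–Bravo at 19.0 mi.

Alpha–Bravo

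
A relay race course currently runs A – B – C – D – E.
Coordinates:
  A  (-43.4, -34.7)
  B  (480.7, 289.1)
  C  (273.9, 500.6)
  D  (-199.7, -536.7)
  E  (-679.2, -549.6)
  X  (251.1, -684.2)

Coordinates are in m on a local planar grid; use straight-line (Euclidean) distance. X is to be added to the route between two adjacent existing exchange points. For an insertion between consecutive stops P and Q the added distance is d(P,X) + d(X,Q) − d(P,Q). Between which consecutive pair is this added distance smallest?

Added distance for inserting X between each consecutive pair:
A–B: 1097.1 m
B–C: 1889.2 m
C–D: 519.0 m
D–E: 934.6 m
Smallest added distance is 519.0 m, inserting between C and D.

between C and D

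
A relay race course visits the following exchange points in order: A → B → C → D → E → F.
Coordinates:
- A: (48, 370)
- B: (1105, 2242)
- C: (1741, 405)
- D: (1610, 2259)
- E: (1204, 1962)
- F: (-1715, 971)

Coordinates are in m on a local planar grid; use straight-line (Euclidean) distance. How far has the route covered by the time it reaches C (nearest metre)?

4094 m

Leg distances:
A→B: 2149.8 m  (cumulative 2149.8 m)
B→C: 1944.0 m  (cumulative 4093.8 m)
Cumulative distance at C ≈ 4094 m.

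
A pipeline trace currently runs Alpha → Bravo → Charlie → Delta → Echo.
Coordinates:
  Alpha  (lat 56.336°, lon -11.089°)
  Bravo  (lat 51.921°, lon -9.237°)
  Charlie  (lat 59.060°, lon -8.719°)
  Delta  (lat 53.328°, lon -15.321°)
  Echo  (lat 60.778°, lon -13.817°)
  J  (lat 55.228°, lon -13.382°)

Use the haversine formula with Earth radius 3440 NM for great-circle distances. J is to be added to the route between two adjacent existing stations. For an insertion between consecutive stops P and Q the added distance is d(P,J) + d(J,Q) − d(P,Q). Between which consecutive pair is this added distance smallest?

Added distance for inserting J between each consecutive pair:
Alpha–Bravo: 76.5 NM
Bravo–Charlie: 94.0 NM
Charlie–Delta: 0.0 NM
Delta–Echo: 16.3 NM
Smallest added distance is 0.0 NM, inserting between Charlie and Delta.

between Charlie and Delta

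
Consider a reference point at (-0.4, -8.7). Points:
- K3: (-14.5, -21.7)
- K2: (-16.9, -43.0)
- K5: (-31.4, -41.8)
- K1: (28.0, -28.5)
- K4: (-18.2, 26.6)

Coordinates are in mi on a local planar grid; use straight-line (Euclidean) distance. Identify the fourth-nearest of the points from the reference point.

Distance to each, sorted:
K3: 19.2 mi
K1: 34.6 mi
K2: 38.1 mi
K4: 39.5 mi
K5: 45.3 mi
The fourth-nearest is K4 at 39.5 mi.

K4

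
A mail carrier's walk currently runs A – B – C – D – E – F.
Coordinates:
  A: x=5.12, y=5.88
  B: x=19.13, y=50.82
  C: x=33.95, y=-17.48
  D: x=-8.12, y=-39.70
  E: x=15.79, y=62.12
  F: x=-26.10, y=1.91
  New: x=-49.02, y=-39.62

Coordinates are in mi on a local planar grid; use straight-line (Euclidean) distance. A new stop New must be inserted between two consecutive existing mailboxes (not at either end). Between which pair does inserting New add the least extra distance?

between D and E

Added distance for inserting New between each consecutive pair:
A–B: 136.9 mi
B–C: 129.2 mi
C–D: 79.2 mi
D–E: 56.9 mi
E–F: 94.7 mi
Smallest added distance is 56.9 mi, inserting between D and E.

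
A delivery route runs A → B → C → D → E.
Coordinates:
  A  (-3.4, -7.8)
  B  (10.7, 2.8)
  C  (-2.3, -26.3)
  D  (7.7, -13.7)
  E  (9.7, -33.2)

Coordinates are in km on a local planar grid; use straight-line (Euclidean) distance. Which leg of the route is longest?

B–C

Leg distances:
A→B: 17.6 km
B→C: 31.9 km
C→D: 16.1 km
D→E: 19.6 km
The longest leg is B–C at 31.9 km.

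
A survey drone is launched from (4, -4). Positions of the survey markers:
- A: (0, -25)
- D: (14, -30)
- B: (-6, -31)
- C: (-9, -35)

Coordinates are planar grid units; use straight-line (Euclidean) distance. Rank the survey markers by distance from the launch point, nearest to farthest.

Distances from the launch point:
A (0, -25): 21.4
D (14, -30): 27.9
B (-6, -31): 28.8
C (-9, -35): 33.6

A, D, B, C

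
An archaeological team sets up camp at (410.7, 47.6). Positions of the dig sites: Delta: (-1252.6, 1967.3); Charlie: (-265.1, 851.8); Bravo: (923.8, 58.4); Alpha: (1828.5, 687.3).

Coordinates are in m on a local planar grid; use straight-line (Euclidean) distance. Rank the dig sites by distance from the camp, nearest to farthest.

Computing each straight-line distance from (410.7, 47.6):
Bravo (923.8, 58.4): 513.2 m
Charlie (-265.1, 851.8): 1050.4 m
Alpha (1828.5, 687.3): 1555.4 m
Delta (-1252.6, 1967.3): 2540.0 m

Bravo, Charlie, Alpha, Delta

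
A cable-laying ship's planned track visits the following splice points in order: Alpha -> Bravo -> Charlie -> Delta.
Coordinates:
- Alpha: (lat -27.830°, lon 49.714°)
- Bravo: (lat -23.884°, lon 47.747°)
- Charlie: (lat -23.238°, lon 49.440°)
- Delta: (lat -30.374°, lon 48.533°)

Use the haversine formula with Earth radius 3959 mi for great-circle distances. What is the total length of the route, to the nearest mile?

Leg distances:
Alpha→Bravo: 298.8 mi  (cumulative 298.8 mi)
Bravo→Charlie: 116.1 mi  (cumulative 415.0 mi)
Charlie→Delta: 496.2 mi  (cumulative 911.2 mi)
Total route length ≈ 911 mi.

911 mi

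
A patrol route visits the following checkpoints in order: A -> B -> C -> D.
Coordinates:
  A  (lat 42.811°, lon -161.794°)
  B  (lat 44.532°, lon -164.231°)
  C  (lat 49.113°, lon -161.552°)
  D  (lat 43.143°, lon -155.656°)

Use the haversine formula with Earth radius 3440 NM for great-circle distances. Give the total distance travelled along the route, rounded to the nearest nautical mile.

Leg distances:
A→B: 147.9 NM  (cumulative 147.9 NM)
B→C: 296.2 NM  (cumulative 444.1 NM)
C→D: 434.1 NM  (cumulative 878.1 NM)
Total route length ≈ 878 NM.

878 NM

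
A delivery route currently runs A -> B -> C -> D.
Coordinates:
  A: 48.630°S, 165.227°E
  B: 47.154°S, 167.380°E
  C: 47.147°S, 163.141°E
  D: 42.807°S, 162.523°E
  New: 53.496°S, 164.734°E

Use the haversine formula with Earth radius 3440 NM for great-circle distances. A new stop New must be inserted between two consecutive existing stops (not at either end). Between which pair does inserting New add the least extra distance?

between A and B

Added distance for inserting New between each consecutive pair:
A–B: 562.8 NM
B–C: 606.9 NM
C–D: 771.9 NM
Smallest added distance is 562.8 NM, inserting between A and B.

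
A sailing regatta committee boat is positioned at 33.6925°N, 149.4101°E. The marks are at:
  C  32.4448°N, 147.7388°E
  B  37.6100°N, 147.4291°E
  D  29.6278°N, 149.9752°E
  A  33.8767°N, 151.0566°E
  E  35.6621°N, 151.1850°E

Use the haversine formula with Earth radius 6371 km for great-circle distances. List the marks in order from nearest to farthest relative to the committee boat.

Distance from the committee boat at 33.6925°N, 149.4101°E to each:
A 33.8767°N, 151.0566°E: 153.5 km
C 32.4448°N, 147.7388°E: 208.6 km
E 35.6621°N, 151.1850°E: 272.6 km
D 29.6278°N, 149.9752°E: 455.1 km
B 37.6100°N, 147.4291°E: 470.9 km

A, C, E, D, B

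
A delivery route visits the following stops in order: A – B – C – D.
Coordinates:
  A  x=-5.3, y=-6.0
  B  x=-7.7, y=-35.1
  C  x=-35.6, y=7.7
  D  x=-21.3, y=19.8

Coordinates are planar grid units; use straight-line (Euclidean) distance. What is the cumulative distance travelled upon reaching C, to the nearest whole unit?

Leg distances:
A→B: 29.2  (cumulative 29.2)
B→C: 51.1  (cumulative 80.3)
Cumulative distance at C ≈ 80.

80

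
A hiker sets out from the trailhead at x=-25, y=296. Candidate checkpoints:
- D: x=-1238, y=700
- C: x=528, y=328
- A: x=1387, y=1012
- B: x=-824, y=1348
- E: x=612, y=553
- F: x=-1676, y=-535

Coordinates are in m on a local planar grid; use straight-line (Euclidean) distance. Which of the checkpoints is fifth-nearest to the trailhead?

Distance to each, sorted:
C: 553.9 m
E: 686.9 m
D: 1278.5 m
B: 1321.0 m
A: 1583.2 m
F: 1848.3 m
The fifth-nearest is A at 1583.2 m.

A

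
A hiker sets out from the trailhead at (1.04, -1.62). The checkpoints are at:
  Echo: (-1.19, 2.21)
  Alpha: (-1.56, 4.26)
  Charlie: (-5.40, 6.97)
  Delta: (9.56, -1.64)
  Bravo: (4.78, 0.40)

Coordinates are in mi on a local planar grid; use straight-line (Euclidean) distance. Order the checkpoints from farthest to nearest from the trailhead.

Charlie, Delta, Alpha, Echo, Bravo

Distance from the trailhead at (1.04, -1.62) to each:
Charlie (-5.40, 6.97): 10.7 mi
Delta (9.56, -1.64): 8.5 mi
Alpha (-1.56, 4.26): 6.4 mi
Echo (-1.19, 2.21): 4.4 mi
Bravo (4.78, 0.40): 4.3 mi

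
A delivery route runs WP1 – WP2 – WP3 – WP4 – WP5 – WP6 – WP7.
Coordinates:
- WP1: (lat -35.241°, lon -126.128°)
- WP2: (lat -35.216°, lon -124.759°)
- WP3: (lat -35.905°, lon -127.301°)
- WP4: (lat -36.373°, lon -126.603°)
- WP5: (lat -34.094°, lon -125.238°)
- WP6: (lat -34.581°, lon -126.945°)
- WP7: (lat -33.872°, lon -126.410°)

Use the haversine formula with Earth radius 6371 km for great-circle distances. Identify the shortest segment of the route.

Leg distances:
WP1→WP2: 124.4 km
WP2→WP3: 242.4 km
WP3→WP4: 81.5 km
WP4→WP5: 282.1 km
WP5→WP6: 165.8 km
WP6→WP7: 92.9 km
The shortest leg is WP3–WP4 at 81.5 km.

WP3–WP4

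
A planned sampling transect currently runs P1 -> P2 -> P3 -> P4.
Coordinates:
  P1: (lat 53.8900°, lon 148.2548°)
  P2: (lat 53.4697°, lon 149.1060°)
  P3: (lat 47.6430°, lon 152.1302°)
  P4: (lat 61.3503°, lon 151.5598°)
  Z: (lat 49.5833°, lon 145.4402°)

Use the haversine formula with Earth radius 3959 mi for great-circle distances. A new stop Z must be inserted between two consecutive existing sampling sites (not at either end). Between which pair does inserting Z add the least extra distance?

Added distance for inserting Z between each consecutive pair:
P1–P2: 586.9 mi
P2–P3: 221.0 mi
P3–P4: 232.9 mi
Smallest added distance is 221.0 mi, inserting between P2 and P3.

between P2 and P3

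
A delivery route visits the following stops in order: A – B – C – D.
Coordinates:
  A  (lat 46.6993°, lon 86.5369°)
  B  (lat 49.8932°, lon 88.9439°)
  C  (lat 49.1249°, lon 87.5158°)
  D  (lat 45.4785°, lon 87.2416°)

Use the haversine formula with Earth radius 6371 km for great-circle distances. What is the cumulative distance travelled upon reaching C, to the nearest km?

Leg distances:
A→B: 397.2 km  (cumulative 397.2 km)
B→C: 133.9 km  (cumulative 531.1 km)
Cumulative distance at C ≈ 531 km.

531 km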